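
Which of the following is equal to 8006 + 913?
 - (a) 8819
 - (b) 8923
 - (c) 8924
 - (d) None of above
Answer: d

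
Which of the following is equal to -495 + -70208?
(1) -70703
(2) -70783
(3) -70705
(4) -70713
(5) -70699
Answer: 1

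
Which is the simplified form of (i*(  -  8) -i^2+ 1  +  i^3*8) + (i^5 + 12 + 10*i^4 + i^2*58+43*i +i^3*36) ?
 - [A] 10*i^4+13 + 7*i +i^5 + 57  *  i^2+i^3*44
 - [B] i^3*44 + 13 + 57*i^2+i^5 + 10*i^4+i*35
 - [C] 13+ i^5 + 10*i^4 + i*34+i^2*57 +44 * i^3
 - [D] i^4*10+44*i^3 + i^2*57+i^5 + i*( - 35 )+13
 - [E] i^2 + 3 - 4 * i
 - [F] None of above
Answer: B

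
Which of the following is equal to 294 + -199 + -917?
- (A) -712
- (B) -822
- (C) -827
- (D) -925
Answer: B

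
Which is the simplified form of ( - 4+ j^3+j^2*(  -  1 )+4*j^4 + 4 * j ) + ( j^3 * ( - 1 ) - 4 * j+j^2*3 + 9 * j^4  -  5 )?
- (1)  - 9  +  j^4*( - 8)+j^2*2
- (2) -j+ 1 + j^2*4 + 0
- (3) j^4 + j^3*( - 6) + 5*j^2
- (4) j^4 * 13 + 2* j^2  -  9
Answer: 4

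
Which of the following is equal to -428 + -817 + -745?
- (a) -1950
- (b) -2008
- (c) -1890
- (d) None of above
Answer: d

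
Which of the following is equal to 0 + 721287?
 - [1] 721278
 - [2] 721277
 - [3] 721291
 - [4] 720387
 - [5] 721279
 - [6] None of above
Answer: 6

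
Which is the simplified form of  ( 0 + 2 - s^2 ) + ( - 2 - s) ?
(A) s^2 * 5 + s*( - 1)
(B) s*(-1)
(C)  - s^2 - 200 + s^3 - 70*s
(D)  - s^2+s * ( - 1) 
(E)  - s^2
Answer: D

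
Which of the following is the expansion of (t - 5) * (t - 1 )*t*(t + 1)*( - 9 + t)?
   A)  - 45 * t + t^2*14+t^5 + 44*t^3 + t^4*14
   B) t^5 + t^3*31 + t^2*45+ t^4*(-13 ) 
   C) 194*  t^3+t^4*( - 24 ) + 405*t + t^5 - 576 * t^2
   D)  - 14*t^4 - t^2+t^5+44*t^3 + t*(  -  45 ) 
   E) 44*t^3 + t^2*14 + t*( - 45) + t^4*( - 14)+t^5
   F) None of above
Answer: E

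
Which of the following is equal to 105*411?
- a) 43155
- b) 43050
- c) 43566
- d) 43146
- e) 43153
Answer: a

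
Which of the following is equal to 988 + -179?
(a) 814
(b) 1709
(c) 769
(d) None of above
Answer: d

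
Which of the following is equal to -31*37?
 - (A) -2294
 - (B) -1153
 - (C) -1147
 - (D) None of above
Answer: C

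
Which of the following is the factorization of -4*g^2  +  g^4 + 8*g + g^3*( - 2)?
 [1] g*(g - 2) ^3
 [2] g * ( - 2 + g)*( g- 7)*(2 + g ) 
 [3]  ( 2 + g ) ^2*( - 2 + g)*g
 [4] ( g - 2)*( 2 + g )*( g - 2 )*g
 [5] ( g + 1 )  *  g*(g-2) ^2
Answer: 4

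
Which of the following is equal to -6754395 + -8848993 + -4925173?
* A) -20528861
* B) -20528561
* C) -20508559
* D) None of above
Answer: B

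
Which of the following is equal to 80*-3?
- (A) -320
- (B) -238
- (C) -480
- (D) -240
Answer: D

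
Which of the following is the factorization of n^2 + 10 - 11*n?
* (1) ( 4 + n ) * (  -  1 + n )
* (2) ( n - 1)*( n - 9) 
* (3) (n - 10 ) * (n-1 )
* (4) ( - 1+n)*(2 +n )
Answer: 3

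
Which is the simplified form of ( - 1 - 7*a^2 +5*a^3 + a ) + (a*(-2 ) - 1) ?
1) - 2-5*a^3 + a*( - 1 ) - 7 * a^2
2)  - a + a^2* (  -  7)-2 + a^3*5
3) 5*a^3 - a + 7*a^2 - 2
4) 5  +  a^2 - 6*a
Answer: 2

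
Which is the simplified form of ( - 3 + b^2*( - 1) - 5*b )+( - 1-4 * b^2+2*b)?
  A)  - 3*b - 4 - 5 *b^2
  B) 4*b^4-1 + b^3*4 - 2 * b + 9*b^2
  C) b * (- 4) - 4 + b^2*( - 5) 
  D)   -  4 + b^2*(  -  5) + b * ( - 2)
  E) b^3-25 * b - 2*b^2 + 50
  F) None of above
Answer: A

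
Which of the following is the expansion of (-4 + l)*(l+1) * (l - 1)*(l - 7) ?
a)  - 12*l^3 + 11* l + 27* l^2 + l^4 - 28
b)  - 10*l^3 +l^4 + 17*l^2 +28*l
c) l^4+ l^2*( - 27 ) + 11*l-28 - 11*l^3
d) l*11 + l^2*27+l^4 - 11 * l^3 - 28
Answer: d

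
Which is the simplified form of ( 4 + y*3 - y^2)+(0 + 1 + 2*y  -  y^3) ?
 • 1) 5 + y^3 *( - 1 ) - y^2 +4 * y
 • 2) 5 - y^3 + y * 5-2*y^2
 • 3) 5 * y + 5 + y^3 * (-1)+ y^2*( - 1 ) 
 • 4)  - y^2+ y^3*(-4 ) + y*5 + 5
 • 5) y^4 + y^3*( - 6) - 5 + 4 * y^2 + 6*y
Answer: 3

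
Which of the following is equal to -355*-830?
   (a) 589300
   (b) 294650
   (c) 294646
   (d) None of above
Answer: b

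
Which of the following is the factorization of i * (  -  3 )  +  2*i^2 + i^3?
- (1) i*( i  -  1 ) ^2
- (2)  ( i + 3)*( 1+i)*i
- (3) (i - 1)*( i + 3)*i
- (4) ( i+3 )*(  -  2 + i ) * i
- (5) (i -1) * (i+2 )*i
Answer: 3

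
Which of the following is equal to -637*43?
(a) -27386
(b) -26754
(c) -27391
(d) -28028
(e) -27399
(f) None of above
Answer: c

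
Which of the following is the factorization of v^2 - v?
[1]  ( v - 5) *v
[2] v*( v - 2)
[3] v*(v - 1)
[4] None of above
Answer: 3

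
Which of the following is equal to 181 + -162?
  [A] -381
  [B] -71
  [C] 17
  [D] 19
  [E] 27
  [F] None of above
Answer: D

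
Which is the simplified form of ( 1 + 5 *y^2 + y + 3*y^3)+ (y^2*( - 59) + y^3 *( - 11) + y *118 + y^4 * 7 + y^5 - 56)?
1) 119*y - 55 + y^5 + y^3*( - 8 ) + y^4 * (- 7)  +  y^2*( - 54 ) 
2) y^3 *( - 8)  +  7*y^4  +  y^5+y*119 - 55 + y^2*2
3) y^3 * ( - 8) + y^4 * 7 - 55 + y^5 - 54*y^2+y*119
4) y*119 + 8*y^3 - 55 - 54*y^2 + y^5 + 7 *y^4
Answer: 3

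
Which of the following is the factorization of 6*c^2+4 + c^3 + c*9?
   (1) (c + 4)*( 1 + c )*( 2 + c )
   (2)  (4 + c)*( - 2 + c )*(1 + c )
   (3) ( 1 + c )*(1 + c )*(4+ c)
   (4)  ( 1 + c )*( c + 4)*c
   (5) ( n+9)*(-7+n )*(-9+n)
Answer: 3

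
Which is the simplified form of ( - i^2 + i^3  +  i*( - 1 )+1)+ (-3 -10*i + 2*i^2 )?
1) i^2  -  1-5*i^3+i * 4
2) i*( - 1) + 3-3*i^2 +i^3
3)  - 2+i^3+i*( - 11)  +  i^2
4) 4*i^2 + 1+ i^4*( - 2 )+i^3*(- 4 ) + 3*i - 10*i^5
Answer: 3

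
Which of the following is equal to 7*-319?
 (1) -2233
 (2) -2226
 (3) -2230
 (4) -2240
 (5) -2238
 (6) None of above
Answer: 1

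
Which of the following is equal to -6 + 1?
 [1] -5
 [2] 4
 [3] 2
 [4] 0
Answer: 1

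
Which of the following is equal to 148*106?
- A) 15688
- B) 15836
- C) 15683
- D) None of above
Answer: A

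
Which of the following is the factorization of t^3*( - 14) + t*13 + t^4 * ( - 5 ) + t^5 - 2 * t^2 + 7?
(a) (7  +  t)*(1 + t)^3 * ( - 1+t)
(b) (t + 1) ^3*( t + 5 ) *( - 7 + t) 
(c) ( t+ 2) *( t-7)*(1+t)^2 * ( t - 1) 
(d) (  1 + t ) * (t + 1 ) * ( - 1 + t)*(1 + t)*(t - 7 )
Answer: d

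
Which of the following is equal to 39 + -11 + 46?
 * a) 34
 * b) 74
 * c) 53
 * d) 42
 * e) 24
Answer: b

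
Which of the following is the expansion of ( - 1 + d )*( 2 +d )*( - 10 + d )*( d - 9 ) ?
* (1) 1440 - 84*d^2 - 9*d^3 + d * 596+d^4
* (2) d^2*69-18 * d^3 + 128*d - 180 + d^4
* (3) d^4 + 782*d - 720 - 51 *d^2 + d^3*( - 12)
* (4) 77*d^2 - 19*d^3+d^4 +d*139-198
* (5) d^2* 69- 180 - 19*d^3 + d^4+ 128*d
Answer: 2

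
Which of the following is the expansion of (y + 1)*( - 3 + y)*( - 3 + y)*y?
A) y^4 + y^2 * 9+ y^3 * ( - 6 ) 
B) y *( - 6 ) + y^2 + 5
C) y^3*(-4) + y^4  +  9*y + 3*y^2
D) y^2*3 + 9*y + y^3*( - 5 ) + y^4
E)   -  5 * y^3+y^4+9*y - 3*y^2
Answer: D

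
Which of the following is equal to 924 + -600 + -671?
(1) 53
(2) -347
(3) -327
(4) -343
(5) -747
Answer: 2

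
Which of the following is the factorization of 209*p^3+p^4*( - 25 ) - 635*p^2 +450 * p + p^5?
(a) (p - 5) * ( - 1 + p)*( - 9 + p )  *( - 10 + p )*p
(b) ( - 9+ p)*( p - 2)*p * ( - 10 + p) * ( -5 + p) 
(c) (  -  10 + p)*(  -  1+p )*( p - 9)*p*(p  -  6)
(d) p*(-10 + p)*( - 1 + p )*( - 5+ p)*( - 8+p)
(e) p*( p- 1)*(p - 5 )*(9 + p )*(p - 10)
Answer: a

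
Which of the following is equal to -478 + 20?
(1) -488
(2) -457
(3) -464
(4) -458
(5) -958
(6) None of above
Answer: 4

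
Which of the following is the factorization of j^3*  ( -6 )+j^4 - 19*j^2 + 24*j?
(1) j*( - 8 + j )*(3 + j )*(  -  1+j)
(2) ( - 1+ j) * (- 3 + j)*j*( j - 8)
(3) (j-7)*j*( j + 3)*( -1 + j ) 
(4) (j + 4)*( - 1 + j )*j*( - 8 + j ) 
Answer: 1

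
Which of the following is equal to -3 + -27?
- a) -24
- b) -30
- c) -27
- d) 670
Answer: b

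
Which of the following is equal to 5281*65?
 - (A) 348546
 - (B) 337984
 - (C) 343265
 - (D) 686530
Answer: C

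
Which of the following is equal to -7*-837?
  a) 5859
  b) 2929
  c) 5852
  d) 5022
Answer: a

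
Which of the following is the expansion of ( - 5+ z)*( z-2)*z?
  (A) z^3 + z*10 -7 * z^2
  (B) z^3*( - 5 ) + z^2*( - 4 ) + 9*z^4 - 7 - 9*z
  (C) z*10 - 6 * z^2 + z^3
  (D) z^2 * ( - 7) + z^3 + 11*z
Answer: A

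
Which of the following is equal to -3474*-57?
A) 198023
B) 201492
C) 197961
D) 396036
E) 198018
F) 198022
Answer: E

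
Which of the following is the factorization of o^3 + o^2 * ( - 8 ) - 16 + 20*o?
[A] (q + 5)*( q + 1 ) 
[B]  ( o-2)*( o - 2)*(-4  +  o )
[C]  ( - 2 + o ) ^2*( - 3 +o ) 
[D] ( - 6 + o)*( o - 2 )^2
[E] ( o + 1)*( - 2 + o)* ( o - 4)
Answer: B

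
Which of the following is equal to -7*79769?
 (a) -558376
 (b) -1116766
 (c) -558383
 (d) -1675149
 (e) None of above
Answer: c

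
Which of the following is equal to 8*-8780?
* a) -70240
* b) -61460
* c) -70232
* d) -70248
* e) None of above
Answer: a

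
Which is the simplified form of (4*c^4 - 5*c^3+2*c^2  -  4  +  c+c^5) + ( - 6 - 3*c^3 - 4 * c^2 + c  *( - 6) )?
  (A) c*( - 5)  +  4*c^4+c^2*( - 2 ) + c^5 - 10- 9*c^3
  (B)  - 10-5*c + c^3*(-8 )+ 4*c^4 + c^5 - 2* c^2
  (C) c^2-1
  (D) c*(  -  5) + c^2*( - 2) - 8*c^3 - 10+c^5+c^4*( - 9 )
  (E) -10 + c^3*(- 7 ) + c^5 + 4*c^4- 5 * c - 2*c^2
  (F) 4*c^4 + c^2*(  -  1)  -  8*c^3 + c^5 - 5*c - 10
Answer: B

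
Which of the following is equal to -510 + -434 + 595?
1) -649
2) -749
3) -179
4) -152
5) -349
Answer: 5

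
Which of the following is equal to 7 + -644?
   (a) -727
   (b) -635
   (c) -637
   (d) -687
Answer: c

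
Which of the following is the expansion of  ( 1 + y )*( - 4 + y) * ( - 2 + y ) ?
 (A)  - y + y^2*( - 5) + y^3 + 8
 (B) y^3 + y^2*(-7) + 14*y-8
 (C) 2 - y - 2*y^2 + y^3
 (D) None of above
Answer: D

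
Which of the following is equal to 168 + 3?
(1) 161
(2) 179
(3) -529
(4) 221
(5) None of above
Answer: 5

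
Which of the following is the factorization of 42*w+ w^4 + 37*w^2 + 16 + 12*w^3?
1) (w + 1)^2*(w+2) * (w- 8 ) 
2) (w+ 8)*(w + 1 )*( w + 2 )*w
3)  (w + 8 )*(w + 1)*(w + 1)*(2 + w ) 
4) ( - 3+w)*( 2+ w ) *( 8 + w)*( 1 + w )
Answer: 3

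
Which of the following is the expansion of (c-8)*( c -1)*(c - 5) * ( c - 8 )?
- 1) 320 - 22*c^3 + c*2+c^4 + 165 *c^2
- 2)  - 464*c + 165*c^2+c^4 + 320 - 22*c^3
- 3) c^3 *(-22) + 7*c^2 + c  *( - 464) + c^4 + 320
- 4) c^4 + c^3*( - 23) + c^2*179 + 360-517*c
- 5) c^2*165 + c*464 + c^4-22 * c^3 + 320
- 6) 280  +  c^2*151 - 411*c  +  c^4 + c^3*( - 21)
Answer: 2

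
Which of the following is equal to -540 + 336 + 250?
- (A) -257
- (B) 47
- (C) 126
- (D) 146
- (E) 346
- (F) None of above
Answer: F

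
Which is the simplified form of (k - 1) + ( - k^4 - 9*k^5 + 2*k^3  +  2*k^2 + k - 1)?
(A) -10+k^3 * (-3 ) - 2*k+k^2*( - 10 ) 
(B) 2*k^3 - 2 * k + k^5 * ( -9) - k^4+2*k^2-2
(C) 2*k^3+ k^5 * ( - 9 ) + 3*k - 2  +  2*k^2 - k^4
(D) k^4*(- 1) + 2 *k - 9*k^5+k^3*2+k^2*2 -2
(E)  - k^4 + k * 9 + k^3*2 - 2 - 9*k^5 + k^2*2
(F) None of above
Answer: D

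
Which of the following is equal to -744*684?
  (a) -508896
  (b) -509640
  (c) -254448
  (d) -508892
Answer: a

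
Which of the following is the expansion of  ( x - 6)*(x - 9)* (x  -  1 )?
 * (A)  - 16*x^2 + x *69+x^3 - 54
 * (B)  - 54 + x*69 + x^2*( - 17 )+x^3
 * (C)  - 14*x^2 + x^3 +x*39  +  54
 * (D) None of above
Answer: A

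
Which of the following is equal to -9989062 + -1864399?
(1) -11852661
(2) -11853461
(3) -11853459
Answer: 2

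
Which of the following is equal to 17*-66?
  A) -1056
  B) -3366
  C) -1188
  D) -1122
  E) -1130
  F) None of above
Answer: D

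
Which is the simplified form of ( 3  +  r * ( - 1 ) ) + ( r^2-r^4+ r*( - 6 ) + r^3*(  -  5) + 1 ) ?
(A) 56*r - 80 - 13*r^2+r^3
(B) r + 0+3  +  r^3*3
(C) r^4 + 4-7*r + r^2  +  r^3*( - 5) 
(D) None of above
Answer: D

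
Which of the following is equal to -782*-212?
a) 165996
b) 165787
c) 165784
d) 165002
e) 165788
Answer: c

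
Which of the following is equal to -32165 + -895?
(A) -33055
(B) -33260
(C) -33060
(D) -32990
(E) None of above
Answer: C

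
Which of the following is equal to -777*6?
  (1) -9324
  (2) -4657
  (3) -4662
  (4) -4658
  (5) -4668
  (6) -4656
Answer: 3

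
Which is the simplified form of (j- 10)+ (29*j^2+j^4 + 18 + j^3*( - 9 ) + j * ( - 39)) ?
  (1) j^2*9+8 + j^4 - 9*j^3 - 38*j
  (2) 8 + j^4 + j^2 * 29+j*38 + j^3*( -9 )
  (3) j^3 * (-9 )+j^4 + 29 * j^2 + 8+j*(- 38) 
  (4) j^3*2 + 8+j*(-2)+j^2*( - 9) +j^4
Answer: 3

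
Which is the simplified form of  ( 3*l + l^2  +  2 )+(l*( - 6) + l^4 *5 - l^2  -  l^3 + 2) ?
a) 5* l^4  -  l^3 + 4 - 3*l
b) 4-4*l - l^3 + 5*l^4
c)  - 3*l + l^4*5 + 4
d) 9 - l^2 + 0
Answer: a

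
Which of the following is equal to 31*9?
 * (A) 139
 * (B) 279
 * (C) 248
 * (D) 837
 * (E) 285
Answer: B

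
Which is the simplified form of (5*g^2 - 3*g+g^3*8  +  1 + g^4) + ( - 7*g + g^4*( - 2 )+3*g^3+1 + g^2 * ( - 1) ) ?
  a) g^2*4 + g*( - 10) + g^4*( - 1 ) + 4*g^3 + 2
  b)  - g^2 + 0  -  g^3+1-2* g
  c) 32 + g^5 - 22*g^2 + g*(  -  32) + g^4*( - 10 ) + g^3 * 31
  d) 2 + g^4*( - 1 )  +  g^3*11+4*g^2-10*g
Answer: d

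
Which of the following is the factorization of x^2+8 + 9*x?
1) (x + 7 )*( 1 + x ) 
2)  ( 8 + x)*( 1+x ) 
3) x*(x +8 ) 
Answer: 2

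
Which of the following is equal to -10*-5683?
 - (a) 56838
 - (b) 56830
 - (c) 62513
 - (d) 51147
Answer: b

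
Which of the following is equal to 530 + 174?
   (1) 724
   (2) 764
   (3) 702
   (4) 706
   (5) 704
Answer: 5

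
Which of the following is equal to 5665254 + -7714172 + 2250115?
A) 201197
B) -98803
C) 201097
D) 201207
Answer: A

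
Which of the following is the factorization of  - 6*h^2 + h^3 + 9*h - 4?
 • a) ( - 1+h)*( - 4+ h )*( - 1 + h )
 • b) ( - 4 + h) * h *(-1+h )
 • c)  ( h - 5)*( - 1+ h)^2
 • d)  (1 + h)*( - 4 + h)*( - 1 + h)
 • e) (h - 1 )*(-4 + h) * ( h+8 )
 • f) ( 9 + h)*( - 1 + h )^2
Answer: a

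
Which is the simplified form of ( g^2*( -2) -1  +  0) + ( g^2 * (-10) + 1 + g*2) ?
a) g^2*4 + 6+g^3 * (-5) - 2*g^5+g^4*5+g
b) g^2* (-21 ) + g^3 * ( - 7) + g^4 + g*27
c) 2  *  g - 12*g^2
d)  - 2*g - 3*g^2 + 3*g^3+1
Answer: c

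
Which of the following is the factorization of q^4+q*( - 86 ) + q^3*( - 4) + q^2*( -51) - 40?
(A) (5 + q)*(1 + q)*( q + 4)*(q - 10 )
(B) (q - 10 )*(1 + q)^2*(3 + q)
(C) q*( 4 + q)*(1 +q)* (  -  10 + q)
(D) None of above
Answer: D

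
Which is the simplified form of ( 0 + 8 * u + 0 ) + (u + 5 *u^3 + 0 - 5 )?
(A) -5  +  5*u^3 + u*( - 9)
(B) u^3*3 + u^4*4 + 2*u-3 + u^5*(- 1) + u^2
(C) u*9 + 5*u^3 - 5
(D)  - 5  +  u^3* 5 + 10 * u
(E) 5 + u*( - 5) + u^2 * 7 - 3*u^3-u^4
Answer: C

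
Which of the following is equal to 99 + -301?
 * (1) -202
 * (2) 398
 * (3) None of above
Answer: 1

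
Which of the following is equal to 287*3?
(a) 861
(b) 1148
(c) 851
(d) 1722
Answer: a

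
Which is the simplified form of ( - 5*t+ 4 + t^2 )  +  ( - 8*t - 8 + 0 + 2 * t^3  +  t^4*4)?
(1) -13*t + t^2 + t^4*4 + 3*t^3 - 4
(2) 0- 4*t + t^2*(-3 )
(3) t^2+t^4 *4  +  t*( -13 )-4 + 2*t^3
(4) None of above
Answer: 3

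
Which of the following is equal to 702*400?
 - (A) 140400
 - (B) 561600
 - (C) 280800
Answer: C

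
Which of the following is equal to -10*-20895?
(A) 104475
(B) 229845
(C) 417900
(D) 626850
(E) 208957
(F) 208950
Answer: F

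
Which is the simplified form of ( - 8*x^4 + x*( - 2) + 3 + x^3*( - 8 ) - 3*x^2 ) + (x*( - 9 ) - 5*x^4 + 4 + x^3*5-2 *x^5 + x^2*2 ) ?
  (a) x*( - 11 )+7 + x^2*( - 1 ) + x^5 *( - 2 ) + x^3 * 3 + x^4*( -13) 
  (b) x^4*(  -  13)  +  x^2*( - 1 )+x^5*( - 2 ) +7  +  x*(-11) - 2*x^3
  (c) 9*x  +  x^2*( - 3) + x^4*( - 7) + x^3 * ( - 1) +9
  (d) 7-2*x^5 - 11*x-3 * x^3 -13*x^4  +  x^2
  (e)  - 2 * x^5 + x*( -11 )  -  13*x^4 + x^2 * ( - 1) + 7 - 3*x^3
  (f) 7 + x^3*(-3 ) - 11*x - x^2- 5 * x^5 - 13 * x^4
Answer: e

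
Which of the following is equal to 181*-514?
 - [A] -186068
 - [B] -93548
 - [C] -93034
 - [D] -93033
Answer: C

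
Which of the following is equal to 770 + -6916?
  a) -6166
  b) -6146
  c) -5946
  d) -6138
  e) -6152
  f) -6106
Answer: b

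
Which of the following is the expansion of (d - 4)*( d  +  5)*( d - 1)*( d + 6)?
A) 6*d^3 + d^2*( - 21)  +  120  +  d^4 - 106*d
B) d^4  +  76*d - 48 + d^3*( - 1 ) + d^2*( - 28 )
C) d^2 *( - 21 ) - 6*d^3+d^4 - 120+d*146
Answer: A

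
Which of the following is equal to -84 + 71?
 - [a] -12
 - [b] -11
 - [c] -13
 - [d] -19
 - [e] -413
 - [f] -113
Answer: c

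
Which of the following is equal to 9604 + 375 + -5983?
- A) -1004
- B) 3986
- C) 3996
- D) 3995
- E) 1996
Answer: C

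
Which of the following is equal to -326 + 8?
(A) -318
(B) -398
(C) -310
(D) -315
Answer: A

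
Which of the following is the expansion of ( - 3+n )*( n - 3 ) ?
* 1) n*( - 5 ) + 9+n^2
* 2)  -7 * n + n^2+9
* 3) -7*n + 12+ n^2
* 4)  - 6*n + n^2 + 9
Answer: 4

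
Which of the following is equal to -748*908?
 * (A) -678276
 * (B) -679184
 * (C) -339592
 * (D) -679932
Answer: B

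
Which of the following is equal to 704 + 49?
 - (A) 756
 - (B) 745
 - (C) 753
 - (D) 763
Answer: C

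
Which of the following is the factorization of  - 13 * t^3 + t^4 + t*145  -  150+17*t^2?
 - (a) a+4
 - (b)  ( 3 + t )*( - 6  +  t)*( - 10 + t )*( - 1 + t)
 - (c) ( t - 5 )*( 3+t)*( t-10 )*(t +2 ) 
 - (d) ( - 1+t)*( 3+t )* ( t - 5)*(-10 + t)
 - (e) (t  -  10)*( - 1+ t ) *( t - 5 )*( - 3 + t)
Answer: d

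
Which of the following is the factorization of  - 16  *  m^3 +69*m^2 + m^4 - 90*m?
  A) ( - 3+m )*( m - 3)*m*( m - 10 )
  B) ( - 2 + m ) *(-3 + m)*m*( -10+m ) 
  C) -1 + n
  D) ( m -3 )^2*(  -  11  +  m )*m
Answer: A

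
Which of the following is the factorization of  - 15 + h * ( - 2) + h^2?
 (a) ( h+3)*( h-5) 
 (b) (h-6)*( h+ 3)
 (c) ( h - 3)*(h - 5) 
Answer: a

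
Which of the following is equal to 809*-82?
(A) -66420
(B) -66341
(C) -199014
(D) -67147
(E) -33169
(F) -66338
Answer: F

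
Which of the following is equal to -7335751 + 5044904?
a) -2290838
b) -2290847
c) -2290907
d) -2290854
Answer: b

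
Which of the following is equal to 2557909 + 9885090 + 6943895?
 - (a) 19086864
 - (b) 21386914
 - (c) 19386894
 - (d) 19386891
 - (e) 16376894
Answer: c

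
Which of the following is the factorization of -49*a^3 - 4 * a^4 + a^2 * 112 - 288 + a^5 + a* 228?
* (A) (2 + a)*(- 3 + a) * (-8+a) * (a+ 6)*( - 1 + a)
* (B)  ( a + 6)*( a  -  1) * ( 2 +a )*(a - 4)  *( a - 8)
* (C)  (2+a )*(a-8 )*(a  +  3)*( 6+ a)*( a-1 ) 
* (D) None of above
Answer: A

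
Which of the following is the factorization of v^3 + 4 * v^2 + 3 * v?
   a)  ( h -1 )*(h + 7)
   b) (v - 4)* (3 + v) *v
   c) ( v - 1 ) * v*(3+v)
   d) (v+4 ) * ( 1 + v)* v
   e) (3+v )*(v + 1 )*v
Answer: e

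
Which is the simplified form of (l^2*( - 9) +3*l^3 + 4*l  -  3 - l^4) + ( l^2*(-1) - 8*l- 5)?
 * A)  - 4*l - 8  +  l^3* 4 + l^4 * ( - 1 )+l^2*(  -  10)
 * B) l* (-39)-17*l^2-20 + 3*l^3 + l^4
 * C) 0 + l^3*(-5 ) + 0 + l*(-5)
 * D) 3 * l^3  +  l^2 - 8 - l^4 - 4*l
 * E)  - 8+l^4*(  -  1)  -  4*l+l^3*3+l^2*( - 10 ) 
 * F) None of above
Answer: E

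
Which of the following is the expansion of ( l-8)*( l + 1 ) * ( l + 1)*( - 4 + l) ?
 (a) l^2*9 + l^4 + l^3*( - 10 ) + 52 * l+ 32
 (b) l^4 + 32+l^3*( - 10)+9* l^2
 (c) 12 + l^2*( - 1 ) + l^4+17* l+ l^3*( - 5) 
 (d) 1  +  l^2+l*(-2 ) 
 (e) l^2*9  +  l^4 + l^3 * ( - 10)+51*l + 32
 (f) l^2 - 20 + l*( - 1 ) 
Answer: a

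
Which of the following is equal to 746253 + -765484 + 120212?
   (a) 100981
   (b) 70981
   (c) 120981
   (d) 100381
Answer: a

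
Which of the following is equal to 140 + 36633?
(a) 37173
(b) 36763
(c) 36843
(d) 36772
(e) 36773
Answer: e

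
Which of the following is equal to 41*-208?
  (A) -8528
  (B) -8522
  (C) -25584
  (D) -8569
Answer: A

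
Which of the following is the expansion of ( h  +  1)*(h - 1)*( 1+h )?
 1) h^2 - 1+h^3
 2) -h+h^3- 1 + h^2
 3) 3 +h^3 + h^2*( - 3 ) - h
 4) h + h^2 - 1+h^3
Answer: 2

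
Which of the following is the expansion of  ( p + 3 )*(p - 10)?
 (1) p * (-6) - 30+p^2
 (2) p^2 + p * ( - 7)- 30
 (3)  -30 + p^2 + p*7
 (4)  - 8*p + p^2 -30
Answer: 2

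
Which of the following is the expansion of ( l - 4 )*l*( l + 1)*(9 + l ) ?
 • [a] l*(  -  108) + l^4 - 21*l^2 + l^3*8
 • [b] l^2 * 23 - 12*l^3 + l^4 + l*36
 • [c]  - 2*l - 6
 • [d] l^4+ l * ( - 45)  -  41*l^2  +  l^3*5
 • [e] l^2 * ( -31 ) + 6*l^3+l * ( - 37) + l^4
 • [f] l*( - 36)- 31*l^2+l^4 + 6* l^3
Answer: f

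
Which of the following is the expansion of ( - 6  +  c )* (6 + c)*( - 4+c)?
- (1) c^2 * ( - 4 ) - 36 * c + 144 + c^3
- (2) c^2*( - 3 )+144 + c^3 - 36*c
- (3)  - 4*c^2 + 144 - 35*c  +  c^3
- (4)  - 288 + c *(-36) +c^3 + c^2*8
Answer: 1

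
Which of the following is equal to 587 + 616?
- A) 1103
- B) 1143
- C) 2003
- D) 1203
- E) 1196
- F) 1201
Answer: D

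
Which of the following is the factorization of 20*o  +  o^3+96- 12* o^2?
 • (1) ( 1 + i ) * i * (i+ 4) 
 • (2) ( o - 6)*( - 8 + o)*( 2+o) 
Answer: 2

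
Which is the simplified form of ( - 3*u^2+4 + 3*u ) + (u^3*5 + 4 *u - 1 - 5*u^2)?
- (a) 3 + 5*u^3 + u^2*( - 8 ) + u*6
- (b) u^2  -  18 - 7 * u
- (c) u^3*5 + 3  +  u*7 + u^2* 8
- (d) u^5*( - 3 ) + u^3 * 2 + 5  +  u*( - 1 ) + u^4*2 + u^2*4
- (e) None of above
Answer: e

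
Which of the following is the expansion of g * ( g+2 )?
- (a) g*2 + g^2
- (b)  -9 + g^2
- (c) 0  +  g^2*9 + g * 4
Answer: a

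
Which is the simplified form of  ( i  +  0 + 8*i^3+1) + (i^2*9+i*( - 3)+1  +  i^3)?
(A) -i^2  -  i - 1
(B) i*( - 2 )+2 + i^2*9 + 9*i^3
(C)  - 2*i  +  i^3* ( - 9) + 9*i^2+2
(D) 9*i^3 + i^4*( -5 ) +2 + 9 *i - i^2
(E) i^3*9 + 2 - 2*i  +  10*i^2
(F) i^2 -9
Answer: B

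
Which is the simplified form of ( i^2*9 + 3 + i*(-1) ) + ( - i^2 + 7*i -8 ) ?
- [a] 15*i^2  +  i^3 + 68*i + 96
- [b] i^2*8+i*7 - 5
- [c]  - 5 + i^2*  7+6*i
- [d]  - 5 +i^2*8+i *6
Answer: d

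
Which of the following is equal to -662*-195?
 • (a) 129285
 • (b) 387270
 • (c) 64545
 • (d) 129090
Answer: d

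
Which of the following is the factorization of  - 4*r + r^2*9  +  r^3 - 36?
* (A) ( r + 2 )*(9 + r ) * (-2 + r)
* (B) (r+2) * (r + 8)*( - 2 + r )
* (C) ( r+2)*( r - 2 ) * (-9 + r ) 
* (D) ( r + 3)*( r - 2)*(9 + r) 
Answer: A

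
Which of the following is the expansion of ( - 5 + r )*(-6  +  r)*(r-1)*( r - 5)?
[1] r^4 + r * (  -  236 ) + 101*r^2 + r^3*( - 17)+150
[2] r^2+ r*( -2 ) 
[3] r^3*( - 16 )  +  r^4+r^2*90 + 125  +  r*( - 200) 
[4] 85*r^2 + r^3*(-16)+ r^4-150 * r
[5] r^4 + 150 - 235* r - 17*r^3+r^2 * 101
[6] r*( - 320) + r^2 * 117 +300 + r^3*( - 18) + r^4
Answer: 5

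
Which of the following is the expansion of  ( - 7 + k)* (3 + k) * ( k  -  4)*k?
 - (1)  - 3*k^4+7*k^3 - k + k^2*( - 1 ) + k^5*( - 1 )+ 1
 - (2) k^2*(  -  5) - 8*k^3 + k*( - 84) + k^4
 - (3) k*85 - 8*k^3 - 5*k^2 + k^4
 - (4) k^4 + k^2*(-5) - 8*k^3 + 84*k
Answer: 4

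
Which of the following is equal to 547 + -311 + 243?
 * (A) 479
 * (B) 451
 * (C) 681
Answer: A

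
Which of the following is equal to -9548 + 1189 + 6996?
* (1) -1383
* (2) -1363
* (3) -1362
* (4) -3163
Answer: 2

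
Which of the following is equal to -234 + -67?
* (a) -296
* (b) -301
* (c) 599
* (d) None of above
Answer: b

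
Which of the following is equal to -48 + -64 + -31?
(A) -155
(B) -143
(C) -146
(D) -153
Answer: B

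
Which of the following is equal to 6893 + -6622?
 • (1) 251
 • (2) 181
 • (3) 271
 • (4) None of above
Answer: 3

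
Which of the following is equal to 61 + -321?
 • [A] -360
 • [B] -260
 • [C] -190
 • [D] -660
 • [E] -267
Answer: B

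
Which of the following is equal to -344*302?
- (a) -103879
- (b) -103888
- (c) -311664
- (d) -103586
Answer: b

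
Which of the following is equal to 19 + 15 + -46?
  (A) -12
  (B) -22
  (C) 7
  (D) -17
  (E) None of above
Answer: A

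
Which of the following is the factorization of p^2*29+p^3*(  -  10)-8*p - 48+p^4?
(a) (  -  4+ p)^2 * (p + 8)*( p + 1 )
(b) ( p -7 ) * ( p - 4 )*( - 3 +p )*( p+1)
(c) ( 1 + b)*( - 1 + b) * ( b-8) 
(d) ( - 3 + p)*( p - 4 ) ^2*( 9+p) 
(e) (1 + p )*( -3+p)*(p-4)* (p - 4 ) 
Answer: e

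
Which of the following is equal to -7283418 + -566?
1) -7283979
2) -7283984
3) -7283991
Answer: 2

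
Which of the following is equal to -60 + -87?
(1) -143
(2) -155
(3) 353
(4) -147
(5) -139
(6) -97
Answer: 4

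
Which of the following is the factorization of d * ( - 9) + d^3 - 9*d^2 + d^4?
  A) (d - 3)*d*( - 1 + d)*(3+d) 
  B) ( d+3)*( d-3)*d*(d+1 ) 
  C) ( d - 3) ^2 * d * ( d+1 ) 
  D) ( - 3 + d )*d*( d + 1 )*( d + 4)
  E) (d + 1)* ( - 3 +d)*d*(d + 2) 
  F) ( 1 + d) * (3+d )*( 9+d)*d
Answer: B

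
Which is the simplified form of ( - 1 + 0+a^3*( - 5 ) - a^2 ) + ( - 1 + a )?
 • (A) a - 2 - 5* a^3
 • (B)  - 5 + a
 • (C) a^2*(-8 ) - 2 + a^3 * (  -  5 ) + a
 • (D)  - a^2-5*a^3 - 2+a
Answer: D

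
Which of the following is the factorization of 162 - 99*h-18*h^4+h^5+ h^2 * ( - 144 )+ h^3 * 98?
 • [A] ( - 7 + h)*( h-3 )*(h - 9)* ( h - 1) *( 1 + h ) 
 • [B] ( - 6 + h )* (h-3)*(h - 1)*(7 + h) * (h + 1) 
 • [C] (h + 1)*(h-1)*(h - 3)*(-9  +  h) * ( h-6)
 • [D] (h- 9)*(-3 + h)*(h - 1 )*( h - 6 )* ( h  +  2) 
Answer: C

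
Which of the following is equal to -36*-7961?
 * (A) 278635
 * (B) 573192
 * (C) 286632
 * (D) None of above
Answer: D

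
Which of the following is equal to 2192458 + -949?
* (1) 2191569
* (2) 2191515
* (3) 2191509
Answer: 3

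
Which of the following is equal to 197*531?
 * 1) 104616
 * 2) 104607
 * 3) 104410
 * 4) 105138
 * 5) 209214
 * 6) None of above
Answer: 2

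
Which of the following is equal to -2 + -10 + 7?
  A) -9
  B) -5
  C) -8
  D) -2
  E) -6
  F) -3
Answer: B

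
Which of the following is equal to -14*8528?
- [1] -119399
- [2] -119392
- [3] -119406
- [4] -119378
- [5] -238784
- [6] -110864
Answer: 2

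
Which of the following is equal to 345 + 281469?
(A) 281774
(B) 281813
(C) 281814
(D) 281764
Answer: C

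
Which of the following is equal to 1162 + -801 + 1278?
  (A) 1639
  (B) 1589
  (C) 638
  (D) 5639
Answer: A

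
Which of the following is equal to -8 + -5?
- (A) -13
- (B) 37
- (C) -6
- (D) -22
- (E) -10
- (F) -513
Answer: A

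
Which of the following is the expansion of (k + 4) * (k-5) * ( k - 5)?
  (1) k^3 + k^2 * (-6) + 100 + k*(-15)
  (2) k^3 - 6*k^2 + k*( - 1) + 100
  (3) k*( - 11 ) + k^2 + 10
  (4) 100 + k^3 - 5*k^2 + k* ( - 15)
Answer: 1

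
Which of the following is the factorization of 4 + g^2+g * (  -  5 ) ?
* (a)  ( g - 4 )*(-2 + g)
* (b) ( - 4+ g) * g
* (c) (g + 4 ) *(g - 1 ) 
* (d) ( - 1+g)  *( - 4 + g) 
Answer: d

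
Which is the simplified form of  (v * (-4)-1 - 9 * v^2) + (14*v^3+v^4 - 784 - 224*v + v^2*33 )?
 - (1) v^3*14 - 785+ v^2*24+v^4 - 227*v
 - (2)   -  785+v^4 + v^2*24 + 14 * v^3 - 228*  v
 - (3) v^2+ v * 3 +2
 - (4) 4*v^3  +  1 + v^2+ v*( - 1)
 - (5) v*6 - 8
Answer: 2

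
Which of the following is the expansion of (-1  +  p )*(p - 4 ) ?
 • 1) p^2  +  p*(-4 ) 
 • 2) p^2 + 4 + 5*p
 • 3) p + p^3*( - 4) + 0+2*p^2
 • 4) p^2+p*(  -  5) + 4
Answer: 4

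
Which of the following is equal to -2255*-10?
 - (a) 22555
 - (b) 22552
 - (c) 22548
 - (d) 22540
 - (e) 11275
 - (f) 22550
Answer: f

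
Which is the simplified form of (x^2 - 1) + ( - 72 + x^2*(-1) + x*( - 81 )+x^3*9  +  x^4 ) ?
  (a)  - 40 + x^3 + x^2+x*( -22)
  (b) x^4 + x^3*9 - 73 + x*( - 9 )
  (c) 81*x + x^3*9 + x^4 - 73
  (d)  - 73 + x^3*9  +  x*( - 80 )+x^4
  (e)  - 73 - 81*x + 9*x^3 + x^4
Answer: e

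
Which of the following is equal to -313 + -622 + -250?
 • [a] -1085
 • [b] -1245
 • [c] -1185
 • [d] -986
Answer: c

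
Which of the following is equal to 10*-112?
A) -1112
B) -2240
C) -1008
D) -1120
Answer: D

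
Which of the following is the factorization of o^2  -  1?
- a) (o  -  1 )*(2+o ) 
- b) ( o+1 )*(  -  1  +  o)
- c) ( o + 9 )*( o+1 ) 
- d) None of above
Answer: b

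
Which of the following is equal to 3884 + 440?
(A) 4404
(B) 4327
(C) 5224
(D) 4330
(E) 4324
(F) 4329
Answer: E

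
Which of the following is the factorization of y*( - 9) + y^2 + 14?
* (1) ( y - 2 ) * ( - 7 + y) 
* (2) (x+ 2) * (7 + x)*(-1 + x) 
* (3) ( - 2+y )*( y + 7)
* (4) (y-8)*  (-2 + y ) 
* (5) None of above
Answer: 1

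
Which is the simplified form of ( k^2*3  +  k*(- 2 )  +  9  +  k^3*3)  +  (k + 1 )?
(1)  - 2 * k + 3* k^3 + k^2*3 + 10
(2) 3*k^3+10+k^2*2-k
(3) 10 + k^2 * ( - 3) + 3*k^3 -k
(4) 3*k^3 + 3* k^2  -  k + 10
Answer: 4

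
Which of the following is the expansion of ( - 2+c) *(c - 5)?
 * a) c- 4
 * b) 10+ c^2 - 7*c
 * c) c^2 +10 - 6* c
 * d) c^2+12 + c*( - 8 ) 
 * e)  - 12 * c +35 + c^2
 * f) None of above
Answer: b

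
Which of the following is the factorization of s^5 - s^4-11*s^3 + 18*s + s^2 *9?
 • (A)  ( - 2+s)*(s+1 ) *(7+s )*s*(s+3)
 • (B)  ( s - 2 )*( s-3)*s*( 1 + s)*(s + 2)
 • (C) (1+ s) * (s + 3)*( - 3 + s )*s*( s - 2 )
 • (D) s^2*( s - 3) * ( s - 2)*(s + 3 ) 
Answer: C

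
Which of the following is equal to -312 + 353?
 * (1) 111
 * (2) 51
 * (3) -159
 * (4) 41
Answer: 4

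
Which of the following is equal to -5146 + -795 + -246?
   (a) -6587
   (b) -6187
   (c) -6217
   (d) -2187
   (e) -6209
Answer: b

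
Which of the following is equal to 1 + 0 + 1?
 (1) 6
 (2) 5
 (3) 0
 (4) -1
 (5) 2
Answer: 5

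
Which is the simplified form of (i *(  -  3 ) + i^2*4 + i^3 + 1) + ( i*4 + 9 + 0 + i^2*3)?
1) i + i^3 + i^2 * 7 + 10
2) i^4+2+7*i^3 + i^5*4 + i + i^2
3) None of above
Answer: 1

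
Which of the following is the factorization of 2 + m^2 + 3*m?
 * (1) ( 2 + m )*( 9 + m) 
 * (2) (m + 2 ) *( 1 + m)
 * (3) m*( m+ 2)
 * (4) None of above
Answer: 2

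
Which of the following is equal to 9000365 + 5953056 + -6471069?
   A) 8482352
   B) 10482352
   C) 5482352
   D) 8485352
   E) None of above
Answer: A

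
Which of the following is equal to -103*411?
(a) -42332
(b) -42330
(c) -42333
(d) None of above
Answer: c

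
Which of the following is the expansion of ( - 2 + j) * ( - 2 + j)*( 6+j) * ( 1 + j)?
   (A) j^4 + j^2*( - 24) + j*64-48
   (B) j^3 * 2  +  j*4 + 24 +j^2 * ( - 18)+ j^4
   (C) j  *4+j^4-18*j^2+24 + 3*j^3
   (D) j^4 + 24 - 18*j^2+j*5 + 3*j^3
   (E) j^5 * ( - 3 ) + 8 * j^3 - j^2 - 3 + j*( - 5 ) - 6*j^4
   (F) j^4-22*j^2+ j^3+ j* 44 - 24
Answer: C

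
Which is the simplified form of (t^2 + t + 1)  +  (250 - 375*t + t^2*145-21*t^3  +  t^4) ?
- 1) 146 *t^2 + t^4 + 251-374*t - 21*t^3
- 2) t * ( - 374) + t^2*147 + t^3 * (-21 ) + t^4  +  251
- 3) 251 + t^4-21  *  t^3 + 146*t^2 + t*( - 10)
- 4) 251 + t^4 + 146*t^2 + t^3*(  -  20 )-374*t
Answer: 1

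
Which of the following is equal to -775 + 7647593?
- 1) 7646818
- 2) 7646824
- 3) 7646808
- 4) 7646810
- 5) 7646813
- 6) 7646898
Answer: 1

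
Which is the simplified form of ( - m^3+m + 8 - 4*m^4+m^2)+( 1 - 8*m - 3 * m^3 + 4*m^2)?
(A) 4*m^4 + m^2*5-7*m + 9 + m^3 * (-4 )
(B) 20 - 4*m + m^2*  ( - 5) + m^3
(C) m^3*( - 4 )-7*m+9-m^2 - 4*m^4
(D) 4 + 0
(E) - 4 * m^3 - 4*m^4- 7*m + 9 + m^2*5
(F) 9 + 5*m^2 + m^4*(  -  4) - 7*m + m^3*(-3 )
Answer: E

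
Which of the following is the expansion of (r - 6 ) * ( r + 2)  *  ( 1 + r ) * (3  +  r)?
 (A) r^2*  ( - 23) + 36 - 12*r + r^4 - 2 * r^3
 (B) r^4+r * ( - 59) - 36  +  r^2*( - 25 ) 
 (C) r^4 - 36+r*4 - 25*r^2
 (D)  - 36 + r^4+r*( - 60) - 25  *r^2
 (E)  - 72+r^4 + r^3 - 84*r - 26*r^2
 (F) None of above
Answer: D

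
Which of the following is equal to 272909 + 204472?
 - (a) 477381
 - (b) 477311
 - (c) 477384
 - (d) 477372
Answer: a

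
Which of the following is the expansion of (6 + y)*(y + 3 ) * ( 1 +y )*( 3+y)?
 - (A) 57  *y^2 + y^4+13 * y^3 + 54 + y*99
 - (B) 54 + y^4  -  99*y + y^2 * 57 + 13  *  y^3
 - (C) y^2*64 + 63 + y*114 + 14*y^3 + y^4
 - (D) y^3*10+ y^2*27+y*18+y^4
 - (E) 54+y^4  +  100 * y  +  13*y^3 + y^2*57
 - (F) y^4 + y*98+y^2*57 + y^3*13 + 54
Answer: A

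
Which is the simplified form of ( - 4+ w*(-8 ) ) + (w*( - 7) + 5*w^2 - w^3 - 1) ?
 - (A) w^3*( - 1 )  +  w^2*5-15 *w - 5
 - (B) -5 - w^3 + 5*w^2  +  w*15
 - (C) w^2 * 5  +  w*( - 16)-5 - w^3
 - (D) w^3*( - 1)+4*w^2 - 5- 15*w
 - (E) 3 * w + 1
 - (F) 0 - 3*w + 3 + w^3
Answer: A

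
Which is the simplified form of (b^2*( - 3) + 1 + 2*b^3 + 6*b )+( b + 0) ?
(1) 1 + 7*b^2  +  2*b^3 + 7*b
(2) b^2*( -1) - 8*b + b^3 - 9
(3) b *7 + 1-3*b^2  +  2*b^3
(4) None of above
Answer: 3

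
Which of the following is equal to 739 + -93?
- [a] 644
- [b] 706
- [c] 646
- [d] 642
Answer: c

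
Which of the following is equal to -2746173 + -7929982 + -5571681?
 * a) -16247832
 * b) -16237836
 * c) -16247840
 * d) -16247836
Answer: d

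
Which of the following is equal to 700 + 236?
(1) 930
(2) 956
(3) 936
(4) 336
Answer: 3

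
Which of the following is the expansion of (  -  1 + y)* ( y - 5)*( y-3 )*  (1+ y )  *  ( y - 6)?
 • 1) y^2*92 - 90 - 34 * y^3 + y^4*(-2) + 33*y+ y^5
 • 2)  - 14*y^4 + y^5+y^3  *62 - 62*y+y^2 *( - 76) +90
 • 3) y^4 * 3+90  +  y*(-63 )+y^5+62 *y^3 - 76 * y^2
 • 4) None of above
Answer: 4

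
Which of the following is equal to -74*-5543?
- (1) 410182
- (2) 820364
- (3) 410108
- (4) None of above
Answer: 1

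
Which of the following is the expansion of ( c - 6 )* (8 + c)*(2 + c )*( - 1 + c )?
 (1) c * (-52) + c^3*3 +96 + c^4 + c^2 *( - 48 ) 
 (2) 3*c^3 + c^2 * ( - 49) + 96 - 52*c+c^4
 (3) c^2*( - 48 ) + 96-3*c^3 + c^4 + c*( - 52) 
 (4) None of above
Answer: 1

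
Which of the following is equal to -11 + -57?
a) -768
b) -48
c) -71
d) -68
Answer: d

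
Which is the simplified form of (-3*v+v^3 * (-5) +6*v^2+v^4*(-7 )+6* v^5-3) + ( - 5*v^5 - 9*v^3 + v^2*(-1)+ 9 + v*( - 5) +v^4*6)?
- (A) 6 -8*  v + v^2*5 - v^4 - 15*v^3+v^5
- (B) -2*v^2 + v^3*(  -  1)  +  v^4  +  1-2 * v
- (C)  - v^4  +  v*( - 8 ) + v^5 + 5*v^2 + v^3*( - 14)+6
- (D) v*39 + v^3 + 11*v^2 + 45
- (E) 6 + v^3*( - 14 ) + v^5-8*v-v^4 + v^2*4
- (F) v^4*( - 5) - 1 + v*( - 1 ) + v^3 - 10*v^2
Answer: C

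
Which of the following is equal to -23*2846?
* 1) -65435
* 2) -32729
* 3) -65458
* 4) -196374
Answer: 3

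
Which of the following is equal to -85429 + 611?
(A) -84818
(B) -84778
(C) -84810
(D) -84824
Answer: A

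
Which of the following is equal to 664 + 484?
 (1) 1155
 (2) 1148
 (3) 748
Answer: 2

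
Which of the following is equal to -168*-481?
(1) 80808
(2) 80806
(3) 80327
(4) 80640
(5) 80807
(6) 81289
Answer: 1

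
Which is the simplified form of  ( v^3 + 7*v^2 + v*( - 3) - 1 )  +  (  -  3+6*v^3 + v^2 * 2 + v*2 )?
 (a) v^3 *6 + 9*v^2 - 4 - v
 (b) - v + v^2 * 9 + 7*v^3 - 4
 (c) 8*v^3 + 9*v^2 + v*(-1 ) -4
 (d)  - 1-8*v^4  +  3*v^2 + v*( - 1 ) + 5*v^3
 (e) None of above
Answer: b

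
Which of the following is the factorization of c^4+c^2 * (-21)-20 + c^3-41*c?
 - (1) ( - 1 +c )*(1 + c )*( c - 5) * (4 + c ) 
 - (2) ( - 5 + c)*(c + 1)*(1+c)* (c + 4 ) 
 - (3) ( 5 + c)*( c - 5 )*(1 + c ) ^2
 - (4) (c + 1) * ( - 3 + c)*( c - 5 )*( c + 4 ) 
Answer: 2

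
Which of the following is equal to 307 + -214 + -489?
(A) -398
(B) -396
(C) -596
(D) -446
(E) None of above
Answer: B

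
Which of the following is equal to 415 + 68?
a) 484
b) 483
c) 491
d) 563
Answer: b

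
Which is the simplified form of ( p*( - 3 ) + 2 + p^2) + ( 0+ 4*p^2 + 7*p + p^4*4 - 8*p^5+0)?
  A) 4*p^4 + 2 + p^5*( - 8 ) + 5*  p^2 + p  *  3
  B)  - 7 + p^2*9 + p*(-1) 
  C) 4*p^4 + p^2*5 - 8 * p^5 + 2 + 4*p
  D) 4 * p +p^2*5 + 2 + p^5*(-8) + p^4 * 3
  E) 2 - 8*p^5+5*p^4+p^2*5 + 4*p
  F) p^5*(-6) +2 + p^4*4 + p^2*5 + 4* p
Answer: C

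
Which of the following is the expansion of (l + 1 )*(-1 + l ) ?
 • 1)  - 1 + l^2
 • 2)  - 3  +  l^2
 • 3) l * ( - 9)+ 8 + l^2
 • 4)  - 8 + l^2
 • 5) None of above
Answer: 1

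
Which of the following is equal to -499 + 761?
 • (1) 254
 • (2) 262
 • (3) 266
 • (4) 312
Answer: 2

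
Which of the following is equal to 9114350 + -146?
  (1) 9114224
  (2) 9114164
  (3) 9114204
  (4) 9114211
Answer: 3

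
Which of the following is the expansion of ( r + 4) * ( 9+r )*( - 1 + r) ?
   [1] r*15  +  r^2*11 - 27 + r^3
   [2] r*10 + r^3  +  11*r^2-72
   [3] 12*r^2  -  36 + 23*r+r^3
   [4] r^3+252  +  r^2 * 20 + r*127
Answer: 3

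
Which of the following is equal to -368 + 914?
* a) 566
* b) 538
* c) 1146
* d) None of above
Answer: d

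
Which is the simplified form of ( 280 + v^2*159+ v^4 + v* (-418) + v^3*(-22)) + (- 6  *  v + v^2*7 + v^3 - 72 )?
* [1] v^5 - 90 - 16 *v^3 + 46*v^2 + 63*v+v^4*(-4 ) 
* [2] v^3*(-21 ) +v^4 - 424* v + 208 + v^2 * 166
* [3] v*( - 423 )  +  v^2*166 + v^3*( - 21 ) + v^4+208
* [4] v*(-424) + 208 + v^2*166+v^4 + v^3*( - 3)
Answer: 2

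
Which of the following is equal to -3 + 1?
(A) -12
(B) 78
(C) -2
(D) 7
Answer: C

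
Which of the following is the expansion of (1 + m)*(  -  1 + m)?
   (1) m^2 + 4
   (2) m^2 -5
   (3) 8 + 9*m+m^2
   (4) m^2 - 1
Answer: 4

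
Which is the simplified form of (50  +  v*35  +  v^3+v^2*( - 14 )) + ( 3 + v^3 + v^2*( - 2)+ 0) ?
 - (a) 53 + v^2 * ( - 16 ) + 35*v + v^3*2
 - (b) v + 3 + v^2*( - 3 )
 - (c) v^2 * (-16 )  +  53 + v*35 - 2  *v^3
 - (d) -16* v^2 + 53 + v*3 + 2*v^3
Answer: a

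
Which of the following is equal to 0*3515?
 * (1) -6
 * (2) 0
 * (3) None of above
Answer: 2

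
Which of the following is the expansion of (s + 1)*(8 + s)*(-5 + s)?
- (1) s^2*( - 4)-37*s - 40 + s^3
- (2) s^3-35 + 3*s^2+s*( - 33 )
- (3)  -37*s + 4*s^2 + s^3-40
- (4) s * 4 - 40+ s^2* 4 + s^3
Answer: 3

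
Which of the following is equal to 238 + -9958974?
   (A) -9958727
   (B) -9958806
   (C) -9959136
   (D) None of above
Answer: D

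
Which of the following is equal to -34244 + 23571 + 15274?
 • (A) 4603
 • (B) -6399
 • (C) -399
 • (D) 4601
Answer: D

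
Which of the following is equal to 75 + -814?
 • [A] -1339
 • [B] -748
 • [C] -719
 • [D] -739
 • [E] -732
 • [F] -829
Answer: D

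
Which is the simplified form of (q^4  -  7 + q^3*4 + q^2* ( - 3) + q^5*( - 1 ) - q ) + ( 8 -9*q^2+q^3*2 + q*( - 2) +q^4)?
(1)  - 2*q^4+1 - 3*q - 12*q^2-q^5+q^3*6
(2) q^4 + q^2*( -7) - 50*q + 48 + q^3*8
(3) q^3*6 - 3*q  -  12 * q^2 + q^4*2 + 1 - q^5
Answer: 3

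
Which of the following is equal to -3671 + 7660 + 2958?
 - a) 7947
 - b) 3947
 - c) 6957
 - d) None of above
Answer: d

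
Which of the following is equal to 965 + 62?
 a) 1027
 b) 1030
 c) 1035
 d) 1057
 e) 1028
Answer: a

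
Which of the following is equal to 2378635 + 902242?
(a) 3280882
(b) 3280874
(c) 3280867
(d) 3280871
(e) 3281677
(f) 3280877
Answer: f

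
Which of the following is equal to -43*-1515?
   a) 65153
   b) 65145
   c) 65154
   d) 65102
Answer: b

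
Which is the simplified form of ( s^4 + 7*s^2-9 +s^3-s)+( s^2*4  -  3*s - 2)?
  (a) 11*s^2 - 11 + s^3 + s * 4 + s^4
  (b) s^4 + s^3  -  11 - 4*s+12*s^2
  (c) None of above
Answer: c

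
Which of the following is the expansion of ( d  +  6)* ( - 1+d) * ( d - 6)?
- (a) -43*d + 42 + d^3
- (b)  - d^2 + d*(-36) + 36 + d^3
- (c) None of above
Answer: b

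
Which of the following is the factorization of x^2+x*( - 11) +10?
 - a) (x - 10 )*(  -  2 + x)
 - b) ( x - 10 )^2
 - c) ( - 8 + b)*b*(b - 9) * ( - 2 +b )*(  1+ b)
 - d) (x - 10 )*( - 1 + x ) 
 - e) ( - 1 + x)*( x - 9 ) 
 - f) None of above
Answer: d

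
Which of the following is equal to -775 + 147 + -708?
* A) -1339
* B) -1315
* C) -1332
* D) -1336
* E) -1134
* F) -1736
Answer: D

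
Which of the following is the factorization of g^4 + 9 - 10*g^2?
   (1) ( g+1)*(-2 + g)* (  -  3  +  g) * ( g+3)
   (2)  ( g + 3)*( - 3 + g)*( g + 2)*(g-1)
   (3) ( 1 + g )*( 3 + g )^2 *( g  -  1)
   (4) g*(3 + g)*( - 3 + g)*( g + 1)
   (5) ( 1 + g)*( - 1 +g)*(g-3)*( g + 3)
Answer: 5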